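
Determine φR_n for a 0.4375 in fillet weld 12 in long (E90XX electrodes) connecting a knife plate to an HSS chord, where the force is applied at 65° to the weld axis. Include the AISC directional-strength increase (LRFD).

E90XX → F_EXX = 90 ksi.
t_e = 0.707 × 0.4375 = 0.3093 in; A_we = 0.3093 × 12 = 3.712 in².
Directional factor: 1.0 + 0.5 sin^1.5(65°) = 1.431.
F_nw = 0.6 × 90 × 1.431 = 77.3 ksi.
φR_n = 0.75 × 77.3 × 3.712 = 215.2 kip.

φR_n ≈ 215 kip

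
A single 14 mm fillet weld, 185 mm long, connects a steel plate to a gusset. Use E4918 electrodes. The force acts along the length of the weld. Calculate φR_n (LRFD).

E49XX → F_EXX = 490 MPa.
Effective throat t_e = 0.707 × 14 = 9.898 mm.
Total length L = 185 mm; A_we = 9.898 × 185 = 1831 mm².
F_nw = 0.6 F_EXX = 0.6 × 490 = 294 MPa.
φR_n = 0.75 × 294 × 1831 × 10⁻³ = 403.8 kN.

φR_n ≈ 404 kN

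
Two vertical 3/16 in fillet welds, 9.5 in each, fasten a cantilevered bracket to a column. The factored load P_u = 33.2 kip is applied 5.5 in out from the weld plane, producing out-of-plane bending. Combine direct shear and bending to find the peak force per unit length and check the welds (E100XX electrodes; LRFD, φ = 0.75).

E100XX → F_EXX = 100 ksi.
L_w = 2 × 9.5 = 19 in; section modulus (unit throat) S = 2 × L²/6 = 30.08 in².
Direct shear f_v = P/L_w = 33.2/19 = 1.747 kip/in.
Moment M = P × e = 33.2 × 5.5 = 182.6 kip·in; bending f_b = M/S = 6.07 kip/in.
f_max = √(f_v² + f_b²) = √(1.747² + 6.07²) = 6.316 kip/in.
φr_n = 0.75 × 0.6 × 100 × (0.707 × 0.1875) = 5.965 kip/in → NOT adequate.

f_max ≈ 6.32 kip/in; NOT adequate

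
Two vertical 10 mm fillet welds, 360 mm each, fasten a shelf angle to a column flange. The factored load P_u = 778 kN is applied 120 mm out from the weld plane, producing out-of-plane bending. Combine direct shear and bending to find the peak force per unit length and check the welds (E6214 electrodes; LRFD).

E62XX → F_EXX = 620 MPa.
L_w = 2 × 360 = 720 mm; section modulus (unit throat) S = 2 × L²/6 = 43200 mm².
Direct shear f_v = P/L_w = 778×10³/720 = 1081 N/mm.
Moment M = P × e = 778×10³ × 120 = 93360000 N·mm; bending f_b = M/S = 2161 N/mm.
f_max = √(f_v² + f_b²) = √(1081² + 2161²) = 2416 N/mm.
φr_n = 0.75 × 0.6 × 620 × (0.707 × 10) = 1973 N/mm → NOT adequate.

f_max ≈ 2420 N/mm; NOT adequate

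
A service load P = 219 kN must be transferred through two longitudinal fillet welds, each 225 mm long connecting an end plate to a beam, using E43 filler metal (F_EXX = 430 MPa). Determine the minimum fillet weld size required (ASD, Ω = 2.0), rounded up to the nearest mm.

w = 6 mm

Total weld length L = 450 mm.
Required throat t_e = P × Ω / (0.6 F_EXX × L) = 219 × 2.0 / (0.6 × 430 × 450 × 10⁻³) = 3.773 mm.
Required leg w = t_e / 0.707 = 5.336 mm → use 6 mm.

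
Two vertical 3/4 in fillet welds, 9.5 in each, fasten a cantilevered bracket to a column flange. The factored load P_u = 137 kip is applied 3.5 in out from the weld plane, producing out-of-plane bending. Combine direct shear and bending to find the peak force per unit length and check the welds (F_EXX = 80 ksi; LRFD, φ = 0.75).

f_max ≈ 17.5 kip/in; adequate

L_w = 2 × 9.5 = 19 in; section modulus (unit throat) S = 2 × L²/6 = 30.08 in².
Direct shear f_v = P/L_w = 137/19 = 7.211 kip/in.
Moment M = P × e = 137 × 3.5 = 479.5 kip·in; bending f_b = M/S = 15.94 kip/in.
f_max = √(f_v² + f_b²) = √(7.211² + 15.94²) = 17.49 kip/in.
φr_n = 0.75 × 0.6 × 80 × (0.707 × 0.75) = 19.09 kip/in → adequate.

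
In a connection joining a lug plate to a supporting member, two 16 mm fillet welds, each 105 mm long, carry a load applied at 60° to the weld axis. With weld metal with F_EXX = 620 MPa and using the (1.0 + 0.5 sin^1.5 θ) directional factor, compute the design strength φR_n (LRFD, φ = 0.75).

t_e = 0.707 × 16 = 11.31 mm; A_we = 11.31 × 210 = 2376 mm².
Directional factor: 1.0 + 0.5 sin^1.5(60°) = 1.403.
F_nw = 0.6 × 620 × 1.403 = 521.9 MPa.
φR_n = 0.75 × 521.9 × 2376 × 10⁻³ = 929.8 kN.

φR_n ≈ 930 kN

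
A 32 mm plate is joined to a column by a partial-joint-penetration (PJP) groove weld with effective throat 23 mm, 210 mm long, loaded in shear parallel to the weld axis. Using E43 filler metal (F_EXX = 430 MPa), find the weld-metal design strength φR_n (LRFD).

Effective throat (given) t_e = 23 mm.
A_we = 23 × 210 = 4830 mm².
F_nw = 0.6 F_EXX = 258 MPa.
φR_n = 0.75 × 258 × 4830 × 10⁻³ = 934.6 kN.

φR_n ≈ 935 kN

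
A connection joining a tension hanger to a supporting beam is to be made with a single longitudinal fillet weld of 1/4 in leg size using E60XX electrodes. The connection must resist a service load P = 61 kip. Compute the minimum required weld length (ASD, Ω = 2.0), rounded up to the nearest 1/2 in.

L = 19.5 in

E60XX → F_EXX = 60 ksi.
Throat t_e = 0.707 × 0.25 = 0.1767 in.
r_n/Ω = (0.6 × 60 × 0.1767) / 2.0 = 3.181 kip/in.
L_req = P / (r_n/Ω) = 61 / 3.181 = 19.17 in total.
Round up → use L = 19.5 in.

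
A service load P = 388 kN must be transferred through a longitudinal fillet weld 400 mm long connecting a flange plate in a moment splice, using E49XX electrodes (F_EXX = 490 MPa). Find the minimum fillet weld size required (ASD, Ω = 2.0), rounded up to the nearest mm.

w = 10 mm

Total weld length L = 400 mm.
Required throat t_e = P × Ω / (0.6 F_EXX × L) = 388 × 2.0 / (0.6 × 490 × 400 × 10⁻³) = 6.599 mm.
Required leg w = t_e / 0.707 = 9.333 mm → use 10 mm.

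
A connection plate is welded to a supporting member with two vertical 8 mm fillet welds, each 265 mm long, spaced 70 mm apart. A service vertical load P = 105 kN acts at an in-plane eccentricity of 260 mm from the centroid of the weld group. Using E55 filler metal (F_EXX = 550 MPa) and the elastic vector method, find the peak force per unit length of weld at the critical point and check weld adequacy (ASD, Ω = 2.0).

f_max ≈ 1070 N/mm; NOT adequate

Total weld length L_w = 530 mm. Treat welds as unit-width lines.
Polar moment about centroid: J = 2[d³/12 + d(b/2)²] = 2[265³/12 + 265×35²] = 3751000 mm³.
Direct shear f_v = P/L_w = 105×10³ / 530 = 198.1 N/mm (vertical).
Torsion M = P·e = 105×10³ × 260 = 27300000 N·mm.
Critical point at (x, y) = (35, 132.5) from centroid. f_tx = M·y/J = 964.4 N/mm; f_ty = M·x/J = 254.7 N/mm.
Resultant f_max = √[f_tx² + (f_v + f_ty)²] = √[964.4² + (198.1 + 254.7)²] = 1065 N/mm.
Capacity per unit length: r_n/Ω = (1/2.0) × 0.6 × 550 × (0.707 × 8) = 933.2 N/mm.
1065 > 933.2 → NOT adequate.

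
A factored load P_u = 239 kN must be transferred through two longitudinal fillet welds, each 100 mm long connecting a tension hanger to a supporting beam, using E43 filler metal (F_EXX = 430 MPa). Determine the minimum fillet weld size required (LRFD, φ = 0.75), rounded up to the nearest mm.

w = 9 mm

Total weld length L = 200 mm.
Required throat t_e = P_u / (φ × 0.6 F_EXX × L) = 239 / (0.75 × 0.6 × 430 × 200 × 10⁻³) = 6.176 mm.
Required leg w = t_e / 0.707 = 8.735 mm → use 9 mm.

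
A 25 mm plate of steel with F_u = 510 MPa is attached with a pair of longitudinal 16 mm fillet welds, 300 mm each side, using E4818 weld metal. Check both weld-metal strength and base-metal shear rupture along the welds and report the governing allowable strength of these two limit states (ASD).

E48XX → F_EXX = 480 MPa.
t_e = 0.707 × 16 = 11.31 mm; L = 600 mm.
Weld metal: R_n/Ω = (1/2.0) × 0.6 × 480 × 11.31 × 600 × 10⁻³ = 977.4 kN.
Base metal (shear rupture): R_n/Ω = (1/2.0) × 0.6 × 510 × 25 × 600 × 10⁻³ = 2295 kN.
Governing: weld metal.

R_n/Ω ≈ 977 kN (weld metal governs)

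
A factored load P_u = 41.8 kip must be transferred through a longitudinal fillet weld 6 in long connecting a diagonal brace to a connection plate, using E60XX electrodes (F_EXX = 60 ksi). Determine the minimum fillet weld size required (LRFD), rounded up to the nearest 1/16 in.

w = 3/8 in

Total weld length L = 6 in.
Required throat t_e = P_u / (φ × 0.6 F_EXX × L) = 41.8 / (0.75 × 0.6 × 60 × 6) = 0.258 in.
Required leg w = t_e / 0.707 = 0.365 in → use 3/8 in.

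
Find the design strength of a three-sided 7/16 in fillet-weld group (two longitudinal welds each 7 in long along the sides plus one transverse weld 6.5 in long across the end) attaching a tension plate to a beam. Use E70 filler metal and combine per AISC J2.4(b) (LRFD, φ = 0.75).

φR_n ≈ 211 kips

E70XX → F_EXX = 70 ksi.
t_e = 0.707 × 0.4375 = 0.3093 in.
R_nwl = 0.6 × 70 × 0.3093 × 14 = 181.9 kips (longitudinal, 2 welds).
R_nwt = 0.6 × 70 × 0.3093 × 6.5 = 84.44 kips (transverse, base value).
(i) R_nwl + R_nwt = 266.3 kips; (ii) 0.85 R_nwl + 1.5 R_nwt = 281.3 kips.
R_n = max = 281.3 kips [governs: (ii)]; φR_n = 210.9 kips.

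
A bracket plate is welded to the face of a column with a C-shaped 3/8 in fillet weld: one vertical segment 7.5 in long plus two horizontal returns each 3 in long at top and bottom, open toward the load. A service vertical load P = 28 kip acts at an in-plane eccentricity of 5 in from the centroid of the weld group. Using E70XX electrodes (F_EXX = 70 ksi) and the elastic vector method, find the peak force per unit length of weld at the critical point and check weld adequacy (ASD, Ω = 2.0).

Total weld length L_w = 13.5 in. Treat welds as unit-width lines.
Centroid: x̄ = 2×3×1.5 / 13.5 = 0.6667 in from the vertical weld.
Polar moment about centroid: J = I_x + I_y = [7.5³/12 + 2×3×3.75²] + [7.5×0.6667² + 2(3³/12 + 3×0.8333²)] = 131.5 in³.
Direct shear f_v = P/L_w = 28 / 13.5 = 2.074 kip/in (vertical).
Torsion M = P·e = 28 × 5 = 140 kip·in.
Critical point at (x, y) = (2.333, 3.75) from centroid. f_tx = M·y/J = 3.991 kip/in; f_ty = M·x/J = 2.484 kip/in.
Resultant f_max = √[f_tx² + (f_v + f_ty)²] = √[3.991² + (2.074 + 2.484)²] = 6.058 kip/in.
Capacity per unit length: r_n/Ω = (1/2.0) × 0.6 × 70 × (0.707 × 0.375) = 5.568 kip/in.
6.058 > 5.568 → NOT adequate.

f_max ≈ 6.06 kip/in; NOT adequate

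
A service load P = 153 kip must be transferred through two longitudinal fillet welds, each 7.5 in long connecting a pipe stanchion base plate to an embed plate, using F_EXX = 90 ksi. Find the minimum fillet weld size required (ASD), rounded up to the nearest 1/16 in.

w = 9/16 in

Total weld length L = 15 in.
Required throat t_e = P × Ω / (0.6 F_EXX × L) = 153 × 2.0 / (0.6 × 90 × 15) = 0.3778 in.
Required leg w = t_e / 0.707 = 0.5343 in → use 9/16 in.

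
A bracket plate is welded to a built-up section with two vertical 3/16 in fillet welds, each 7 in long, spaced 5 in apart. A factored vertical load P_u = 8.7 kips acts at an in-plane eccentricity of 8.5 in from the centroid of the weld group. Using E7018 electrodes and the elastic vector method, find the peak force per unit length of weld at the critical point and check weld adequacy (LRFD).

E70XX → F_EXX = 70 ksi.
Total weld length L_w = 14 in. Treat welds as unit-width lines.
Polar moment about centroid: J = 2[d³/12 + d(b/2)²] = 2[7³/12 + 7×2.5²] = 144.7 in³.
Direct shear f_v = P/L_w = 8.7 / 14 = 0.6214 kip/in (vertical).
Torsion M = P·e = 8.7 × 8.5 = 73.95 kip·in.
Critical point at (x, y) = (2.5, 3.5) from centroid. f_tx = M·y/J = 1.789 kip/in; f_ty = M·x/J = 1.278 kip/in.
Resultant f_max = √[f_tx² + (f_v + f_ty)²] = √[1.789² + (0.6214 + 1.278)²] = 2.609 kip/in.
Capacity per unit length: φr_n = 0.75 × 0.6 × 70 × (0.707 × 0.1875) = 4.176 kip/in.
2.609 ≤ 4.176 → adequate.

f_max ≈ 2.61 kip/in; adequate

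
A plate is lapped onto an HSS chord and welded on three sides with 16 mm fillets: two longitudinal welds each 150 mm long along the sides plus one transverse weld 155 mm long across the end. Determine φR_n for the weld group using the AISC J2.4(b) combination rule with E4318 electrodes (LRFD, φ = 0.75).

E43XX → F_EXX = 430 MPa.
t_e = 0.707 × 16 = 11.31 mm.
R_nwl = 0.6 × 430 × 11.31 × 300 × 10⁻³ = 875.5 kN (longitudinal, 2 welds).
R_nwt = 0.6 × 430 × 11.31 × 155 × 10⁻³ = 452.4 kN (transverse, base value).
(i) R_nwl + R_nwt = 1328 kN; (ii) 0.85 R_nwl + 1.5 R_nwt = 1423 kN.
R_n = max = 1423 kN [governs: (ii)]; φR_n = 1067 kN.

φR_n ≈ 1070 kN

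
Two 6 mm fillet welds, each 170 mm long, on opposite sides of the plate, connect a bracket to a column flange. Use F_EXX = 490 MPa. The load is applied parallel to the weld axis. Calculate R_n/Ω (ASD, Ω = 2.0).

Effective throat t_e = 0.707 × 6 = 4.242 mm.
Total length L = 340 mm; A_we = 4.242 × 340 = 1442 mm².
F_nw = 0.6 F_EXX = 0.6 × 490 = 294 MPa.
R_n = 294 × 1442 × 10⁻³ = 424 kN; R_n/Ω = 424/2.0 = 212 kN.

R_n/Ω ≈ 212 kN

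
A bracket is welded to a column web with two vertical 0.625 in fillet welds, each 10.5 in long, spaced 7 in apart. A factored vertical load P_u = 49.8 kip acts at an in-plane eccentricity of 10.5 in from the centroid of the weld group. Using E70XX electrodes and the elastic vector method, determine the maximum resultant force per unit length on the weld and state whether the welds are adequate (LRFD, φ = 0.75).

E70XX → F_EXX = 70 ksi.
Total weld length L_w = 21 in. Treat welds as unit-width lines.
Polar moment about centroid: J = 2[d³/12 + d(b/2)²] = 2[10.5³/12 + 10.5×3.5²] = 450.2 in³.
Direct shear f_v = P/L_w = 49.8 / 21 = 2.371 kip/in (vertical).
Torsion M = P·e = 49.8 × 10.5 = 522.9 kip·in.
Critical point at (x, y) = (3.5, 5.25) from centroid. f_tx = M·y/J = 6.098 kip/in; f_ty = M·x/J = 4.065 kip/in.
Resultant f_max = √[f_tx² + (f_v + f_ty)²] = √[6.098² + (2.371 + 4.065)²] = 8.867 kip/in.
Capacity per unit length: φr_n = 0.75 × 0.6 × 70 × (0.707 × 0.625) = 13.92 kip/in.
8.867 ≤ 13.92 → adequate.

f_max ≈ 8.87 kip/in; adequate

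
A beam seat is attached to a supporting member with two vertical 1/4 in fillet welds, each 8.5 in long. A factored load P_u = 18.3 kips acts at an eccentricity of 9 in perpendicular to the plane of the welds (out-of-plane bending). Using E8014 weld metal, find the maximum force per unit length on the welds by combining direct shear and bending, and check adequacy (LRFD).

f_max ≈ 6.92 kip/in; NOT adequate

E80XX → F_EXX = 80 ksi.
L_w = 2 × 8.5 = 17 in; section modulus (unit throat) S = 2 × L²/6 = 24.08 in².
Direct shear f_v = P/L_w = 18.3/17 = 1.076 kip/in.
Moment M = P × e = 18.3 × 9 = 164.7 kip·in; bending f_b = M/S = 6.839 kip/in.
f_max = √(f_v² + f_b²) = √(1.076² + 6.839²) = 6.923 kip/in.
φr_n = 0.75 × 0.6 × 80 × (0.707 × 0.25) = 6.363 kip/in → NOT adequate.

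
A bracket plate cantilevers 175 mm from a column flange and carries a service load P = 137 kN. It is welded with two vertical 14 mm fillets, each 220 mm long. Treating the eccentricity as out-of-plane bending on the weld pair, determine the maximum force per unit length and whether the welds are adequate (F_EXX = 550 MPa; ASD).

f_max ≈ 1520 N/mm; adequate

L_w = 2 × 220 = 440 mm; section modulus (unit throat) S = 2 × L²/6 = 16130 mm².
Direct shear f_v = P/L_w = 137×10³/440 = 311.4 N/mm.
Moment M = P × e = 137×10³ × 175 = 23975000 N·mm; bending f_b = M/S = 1486 N/mm.
f_max = √(f_v² + f_b²) = √(311.4² + 1486²) = 1518 N/mm.
r_n/Ω = (1/2.0) × 0.6 × 550 × (0.707 × 14) = 1633 N/mm → adequate.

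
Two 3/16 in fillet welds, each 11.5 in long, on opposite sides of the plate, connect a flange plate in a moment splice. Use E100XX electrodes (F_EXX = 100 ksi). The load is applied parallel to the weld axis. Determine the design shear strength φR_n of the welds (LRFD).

Effective throat t_e = 0.707 × 0.1875 = 0.1326 in.
Total length L = 23 in; A_we = 0.1326 × 23 = 3.049 in².
F_nw = 0.6 F_EXX = 0.6 × 100 = 60 ksi.
φR_n = 0.75 × 60 × 3.049 = 137.2 kips.

φR_n ≈ 137 kips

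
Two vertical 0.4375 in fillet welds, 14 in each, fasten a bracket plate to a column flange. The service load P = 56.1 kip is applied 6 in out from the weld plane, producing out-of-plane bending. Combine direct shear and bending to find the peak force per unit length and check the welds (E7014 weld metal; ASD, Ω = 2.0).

f_max ≈ 5.53 kip/in; adequate

E70XX → F_EXX = 70 ksi.
L_w = 2 × 14 = 28 in; section modulus (unit throat) S = 2 × L²/6 = 65.33 in².
Direct shear f_v = P/L_w = 56.1/28 = 2.004 kip/in.
Moment M = P × e = 56.1 × 6 = 336.6 kip·in; bending f_b = M/S = 5.152 kip/in.
f_max = √(f_v² + f_b²) = √(2.004² + 5.152²) = 5.528 kip/in.
r_n/Ω = (1/2.0) × 0.6 × 70 × (0.707 × 0.4375) = 6.496 kip/in → adequate.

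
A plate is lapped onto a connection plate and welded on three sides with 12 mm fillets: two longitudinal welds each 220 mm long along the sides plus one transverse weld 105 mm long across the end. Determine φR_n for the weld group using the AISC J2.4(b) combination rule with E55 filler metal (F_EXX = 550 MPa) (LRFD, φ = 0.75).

t_e = 0.707 × 12 = 8.484 mm.
R_nwl = 0.6 × 550 × 8.484 × 440 × 10⁻³ = 1232 kN (longitudinal, 2 welds).
R_nwt = 0.6 × 550 × 8.484 × 105 × 10⁻³ = 294 kN (transverse, base value).
(i) R_nwl + R_nwt = 1526 kN; (ii) 0.85 R_nwl + 1.5 R_nwt = 1488 kN.
R_n = max = 1526 kN [governs: (i)]; φR_n = 1144 kN.

φR_n ≈ 1140 kN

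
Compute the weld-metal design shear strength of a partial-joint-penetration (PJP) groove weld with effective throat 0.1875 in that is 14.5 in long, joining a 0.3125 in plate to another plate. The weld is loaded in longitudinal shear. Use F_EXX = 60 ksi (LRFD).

φR_n ≈ 73.4 kip

Effective throat (given) t_e = 0.1875 in.
A_we = 0.1875 × 14.5 = 2.719 in².
F_nw = 0.6 F_EXX = 36 ksi.
φR_n = 0.75 × 36 × 2.719 = 73.41 kip.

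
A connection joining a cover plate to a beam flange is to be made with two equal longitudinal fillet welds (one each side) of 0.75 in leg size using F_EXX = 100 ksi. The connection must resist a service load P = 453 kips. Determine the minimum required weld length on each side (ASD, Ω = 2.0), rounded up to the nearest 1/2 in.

L = 14.5 in on each side

Throat t_e = 0.707 × 0.75 = 0.5302 in.
r_n/Ω = (0.6 × 100 × 0.5302) / 2.0 = 15.91 kip/in.
L_req = P / (r_n/Ω) = 453 / 15.91 = 28.48 in total.
Per side: 28.48 / 2 = 14.24 in.
Round up → use L = 14.5 in on each side.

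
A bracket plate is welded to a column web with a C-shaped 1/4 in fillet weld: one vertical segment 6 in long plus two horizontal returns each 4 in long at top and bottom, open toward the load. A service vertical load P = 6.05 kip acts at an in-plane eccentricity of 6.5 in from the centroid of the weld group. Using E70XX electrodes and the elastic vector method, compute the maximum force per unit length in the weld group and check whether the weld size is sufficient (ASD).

f_max ≈ 1.75 kip/in; adequate

E70XX → F_EXX = 70 ksi.
Total weld length L_w = 14 in. Treat welds as unit-width lines.
Centroid: x̄ = 2×4×2 / 14 = 1.143 in from the vertical weld.
Polar moment about centroid: J = I_x + I_y = [6³/12 + 2×4×3²] + [6×1.143² + 2(4³/12 + 4×0.8571²)] = 114.4 in³.
Direct shear f_v = P/L_w = 6.05 / 14 = 0.4321 kip/in (vertical).
Torsion M = P·e = 6.05 × 6.5 = 39.325 kip·in.
Critical point at (x, y) = (2.857, 3) from centroid. f_tx = M·y/J = 1.031 kip/in; f_ty = M·x/J = 0.9823 kip/in.
Resultant f_max = √[f_tx² + (f_v + f_ty)²] = √[1.031² + (0.4321 + 0.9823)²] = 1.751 kip/in.
Capacity per unit length: r_n/Ω = (1/2.0) × 0.6 × 70 × (0.707 × 0.25) = 3.712 kip/in.
1.751 ≤ 3.712 → adequate.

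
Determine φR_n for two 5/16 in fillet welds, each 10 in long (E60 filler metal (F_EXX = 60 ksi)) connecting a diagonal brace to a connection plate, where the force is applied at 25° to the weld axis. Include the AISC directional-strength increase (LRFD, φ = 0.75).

t_e = 0.707 × 0.3125 = 0.2209 in; A_we = 0.2209 × 20 = 4.419 in².
Directional factor: 1.0 + 0.5 sin^1.5(25°) = 1.137.
F_nw = 0.6 × 60 × 1.137 = 40.95 ksi.
φR_n = 0.75 × 40.95 × 4.419 = 135.7 kip.

φR_n ≈ 136 kip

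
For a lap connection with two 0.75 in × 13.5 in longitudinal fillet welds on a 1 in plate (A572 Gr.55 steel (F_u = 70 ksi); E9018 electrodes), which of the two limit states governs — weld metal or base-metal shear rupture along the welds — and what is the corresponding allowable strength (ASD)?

R_n/Ω ≈ 387 kip (weld metal governs)

E90XX → F_EXX = 90 ksi.
t_e = 0.707 × 0.75 = 0.5302 in; L = 27 in.
Weld metal: R_n/Ω = (1/2.0) × 0.6 × 90 × 0.5302 × 27 = 386.6 kip.
Base metal (shear rupture): R_n/Ω = (1/2.0) × 0.6 × 70 × 1 × 27 = 567 kip.
Governing: weld metal.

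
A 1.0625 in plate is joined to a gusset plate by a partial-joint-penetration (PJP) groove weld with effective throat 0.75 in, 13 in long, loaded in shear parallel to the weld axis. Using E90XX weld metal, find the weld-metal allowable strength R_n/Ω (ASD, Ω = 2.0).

R_n/Ω ≈ 263 kip

E90XX → F_EXX = 90 ksi.
Effective throat (given) t_e = 0.75 in.
A_we = 0.75 × 13 = 9.75 in².
F_nw = 0.6 F_EXX = 54 ksi.
R_n/Ω = (54 × 9.75) / 2.0 = 263.2 kip.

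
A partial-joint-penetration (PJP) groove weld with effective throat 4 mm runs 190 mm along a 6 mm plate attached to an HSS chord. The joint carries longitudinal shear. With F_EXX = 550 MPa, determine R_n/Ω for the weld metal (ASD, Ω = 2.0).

Effective throat (given) t_e = 4 mm.
A_we = 4 × 190 = 760 mm².
F_nw = 0.6 F_EXX = 330 MPa.
R_n/Ω = (330 × 760) / 2.0 × 10⁻³ = 125.4 kN.

R_n/Ω ≈ 125 kN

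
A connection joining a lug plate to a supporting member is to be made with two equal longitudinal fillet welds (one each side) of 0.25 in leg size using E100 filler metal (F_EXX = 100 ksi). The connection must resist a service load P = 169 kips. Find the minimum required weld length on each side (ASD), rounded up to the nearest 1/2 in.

L = 16 in on each side

Throat t_e = 0.707 × 0.25 = 0.1767 in.
r_n/Ω = (0.6 × 100 × 0.1767) / 2.0 = 5.302 kip/in.
L_req = P / (r_n/Ω) = 169 / 5.302 = 31.87 in total.
Per side: 31.87 / 2 = 15.94 in.
Round up → use L = 16 in on each side.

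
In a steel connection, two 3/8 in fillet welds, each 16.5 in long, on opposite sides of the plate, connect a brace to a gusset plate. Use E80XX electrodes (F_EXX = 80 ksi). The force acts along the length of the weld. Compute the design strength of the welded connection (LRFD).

φR_n ≈ 315 kips

Effective throat t_e = 0.707 × 0.375 = 0.2651 in.
Total length L = 33 in; A_we = 0.2651 × 33 = 8.749 in².
F_nw = 0.6 F_EXX = 0.6 × 80 = 48 ksi.
φR_n = 0.75 × 48 × 8.749 = 315 kips.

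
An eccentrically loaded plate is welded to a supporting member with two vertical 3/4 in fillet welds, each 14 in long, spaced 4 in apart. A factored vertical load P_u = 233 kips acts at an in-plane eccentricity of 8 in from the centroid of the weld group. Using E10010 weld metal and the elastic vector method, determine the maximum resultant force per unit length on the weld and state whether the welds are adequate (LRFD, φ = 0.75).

f_max ≈ 27.3 kip/in; NOT adequate

E100XX → F_EXX = 100 ksi.
Total weld length L_w = 28 in. Treat welds as unit-width lines.
Polar moment about centroid: J = 2[d³/12 + d(b/2)²] = 2[14³/12 + 14×2²] = 569.3 in³.
Direct shear f_v = P/L_w = 233 / 28 = 8.321 kip/in (vertical).
Torsion M = P·e = 233 × 8 = 1864 kip·in.
Critical point at (x, y) = (2, 7) from centroid. f_tx = M·y/J = 22.92 kip/in; f_ty = M·x/J = 6.548 kip/in.
Resultant f_max = √[f_tx² + (f_v + f_ty)²] = √[22.92² + (8.321 + 6.548)²] = 27.32 kip/in.
Capacity per unit length: φr_n = 0.75 × 0.6 × 100 × (0.707 × 0.75) = 23.86 kip/in.
27.32 > 23.86 → NOT adequate.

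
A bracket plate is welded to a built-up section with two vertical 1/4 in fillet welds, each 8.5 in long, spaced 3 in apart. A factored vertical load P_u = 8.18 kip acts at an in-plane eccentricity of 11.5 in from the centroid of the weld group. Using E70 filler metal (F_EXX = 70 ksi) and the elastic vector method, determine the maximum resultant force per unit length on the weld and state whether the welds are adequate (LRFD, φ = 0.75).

Total weld length L_w = 17 in. Treat welds as unit-width lines.
Polar moment about centroid: J = 2[d³/12 + d(b/2)²] = 2[8.5³/12 + 8.5×1.5²] = 140.6 in³.
Direct shear f_v = P/L_w = 8.18 / 17 = 0.4812 kip/in (vertical).
Torsion M = P·e = 8.18 × 11.5 = 94.07 kip·in.
Critical point at (x, y) = (1.5, 4.25) from centroid. f_tx = M·y/J = 2.843 kip/in; f_ty = M·x/J = 1.004 kip/in.
Resultant f_max = √[f_tx² + (f_v + f_ty)²] = √[2.843² + (0.4812 + 1.004)²] = 3.208 kip/in.
Capacity per unit length: φr_n = 0.75 × 0.6 × 70 × (0.707 × 0.25) = 5.568 kip/in.
3.208 ≤ 5.568 → adequate.

f_max ≈ 3.21 kip/in; adequate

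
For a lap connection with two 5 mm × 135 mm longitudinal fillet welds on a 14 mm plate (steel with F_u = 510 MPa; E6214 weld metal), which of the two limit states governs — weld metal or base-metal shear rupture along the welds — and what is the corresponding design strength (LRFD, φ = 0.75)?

φR_n ≈ 266 kN (weld metal governs)

E62XX → F_EXX = 620 MPa.
t_e = 0.707 × 5 = 3.535 mm; L = 270 mm.
Weld metal: φR_n = 0.75 × 0.6 × 620 × 3.535 × 270 × 10⁻³ = 266.3 kN.
Base metal (shear rupture): φR_n = 0.75 × 0.6 × 510 × 14 × 270 × 10⁻³ = 867.5 kN.
Governing: weld metal.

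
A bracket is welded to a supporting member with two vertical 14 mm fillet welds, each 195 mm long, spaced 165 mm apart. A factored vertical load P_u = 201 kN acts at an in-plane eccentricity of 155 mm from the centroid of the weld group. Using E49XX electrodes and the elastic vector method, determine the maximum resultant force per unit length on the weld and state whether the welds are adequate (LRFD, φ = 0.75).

E49XX → F_EXX = 490 MPa.
Total weld length L_w = 390 mm. Treat welds as unit-width lines.
Polar moment about centroid: J = 2[d³/12 + d(b/2)²] = 2[195³/12 + 195×82.5²] = 3890000 mm³.
Direct shear f_v = P/L_w = 201×10³ / 390 = 515.4 N/mm (vertical).
Torsion M = P·e = 201×10³ × 155 = 31155000 N·mm.
Critical point at (x, y) = (82.5, 97.5) from centroid. f_tx = M·y/J = 780.8 N/mm; f_ty = M·x/J = 660.7 N/mm.
Resultant f_max = √[f_tx² + (f_v + f_ty)²] = √[780.8² + (515.4 + 660.7)²] = 1412 N/mm.
Capacity per unit length: φr_n = 0.75 × 0.6 × 490 × (0.707 × 14) = 2183 N/mm.
1412 ≤ 2183 → adequate.

f_max ≈ 1410 N/mm; adequate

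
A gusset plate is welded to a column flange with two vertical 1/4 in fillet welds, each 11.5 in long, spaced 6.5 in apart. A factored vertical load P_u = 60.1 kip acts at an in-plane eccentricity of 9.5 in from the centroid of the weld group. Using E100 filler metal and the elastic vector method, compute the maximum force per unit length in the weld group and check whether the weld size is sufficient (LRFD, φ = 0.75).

E100XX → F_EXX = 100 ksi.
Total weld length L_w = 23 in. Treat welds as unit-width lines.
Polar moment about centroid: J = 2[d³/12 + d(b/2)²] = 2[11.5³/12 + 11.5×3.25²] = 496.4 in³.
Direct shear f_v = P/L_w = 60.1 / 23 = 2.613 kip/in (vertical).
Torsion M = P·e = 60.1 × 9.5 = 570.95 kip·in.
Critical point at (x, y) = (3.25, 5.75) from centroid. f_tx = M·y/J = 6.613 kip/in; f_ty = M·x/J = 3.738 kip/in.
Resultant f_max = √[f_tx² + (f_v + f_ty)²] = √[6.613² + (2.613 + 3.738)²] = 9.169 kip/in.
Capacity per unit length: φr_n = 0.75 × 0.6 × 100 × (0.707 × 0.25) = 7.954 kip/in.
9.169 > 7.954 → NOT adequate.

f_max ≈ 9.17 kip/in; NOT adequate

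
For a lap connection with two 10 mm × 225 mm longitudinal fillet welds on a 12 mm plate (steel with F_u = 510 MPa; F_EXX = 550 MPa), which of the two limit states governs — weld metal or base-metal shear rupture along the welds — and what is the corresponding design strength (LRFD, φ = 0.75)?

φR_n ≈ 787 kN (weld metal governs)

t_e = 0.707 × 10 = 7.07 mm; L = 450 mm.
Weld metal: φR_n = 0.75 × 0.6 × 550 × 7.07 × 450 × 10⁻³ = 787.4 kN.
Base metal (shear rupture): φR_n = 0.75 × 0.6 × 510 × 12 × 450 × 10⁻³ = 1239 kN.
Governing: weld metal.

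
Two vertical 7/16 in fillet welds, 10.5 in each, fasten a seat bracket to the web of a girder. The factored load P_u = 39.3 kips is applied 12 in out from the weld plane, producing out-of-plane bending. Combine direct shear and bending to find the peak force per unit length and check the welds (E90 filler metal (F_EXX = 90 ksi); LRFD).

L_w = 2 × 10.5 = 21 in; section modulus (unit throat) S = 2 × L²/6 = 36.75 in².
Direct shear f_v = P/L_w = 39.3/21 = 1.871 kip/in.
Moment M = P × e = 39.3 × 12 = 471.6 kip·in; bending f_b = M/S = 12.83 kip/in.
f_max = √(f_v² + f_b²) = √(1.871² + 12.83²) = 12.97 kip/in.
φr_n = 0.75 × 0.6 × 90 × (0.707 × 0.4375) = 12.53 kip/in → NOT adequate.

f_max ≈ 13 kip/in; NOT adequate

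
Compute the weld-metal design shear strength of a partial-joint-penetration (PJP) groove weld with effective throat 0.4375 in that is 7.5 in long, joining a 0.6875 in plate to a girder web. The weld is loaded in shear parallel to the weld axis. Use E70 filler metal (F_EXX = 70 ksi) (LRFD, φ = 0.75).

Effective throat (given) t_e = 0.4375 in.
A_we = 0.4375 × 7.5 = 3.281 in².
F_nw = 0.6 F_EXX = 42 ksi.
φR_n = 0.75 × 42 × 3.281 = 103.4 kip.

φR_n ≈ 103 kip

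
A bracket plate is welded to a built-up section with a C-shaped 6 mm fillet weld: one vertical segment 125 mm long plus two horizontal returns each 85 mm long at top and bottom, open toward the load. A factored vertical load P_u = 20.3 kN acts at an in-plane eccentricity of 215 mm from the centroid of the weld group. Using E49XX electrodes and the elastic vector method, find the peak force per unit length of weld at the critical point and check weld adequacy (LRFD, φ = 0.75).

E49XX → F_EXX = 490 MPa.
Total weld length L_w = 295 mm. Treat welds as unit-width lines.
Centroid: x̄ = 2×85×42.5 / 295 = 24.49 mm from the vertical weld.
Polar moment about centroid: J = I_x + I_y = [125³/12 + 2×85×62.5²] + [125×24.49² + 2(85³/12 + 85×18.01²)] = 1059000 mm³.
Direct shear f_v = P/L_w = 20.3×10³ / 295 = 68.81 N/mm (vertical).
Torsion M = P·e = 20.3×10³ × 215 = 4364500 N·mm.
Critical point at (x, y) = (60.51, 62.5) from centroid. f_tx = M·y/J = 257.5 N/mm; f_ty = M·x/J = 249.3 N/mm.
Resultant f_max = √[f_tx² + (f_v + f_ty)²] = √[257.5² + (68.81 + 249.3)²] = 409.3 N/mm.
Capacity per unit length: φr_n = 0.75 × 0.6 × 490 × (0.707 × 6) = 935.4 N/mm.
409.3 ≤ 935.4 → adequate.

f_max ≈ 409 N/mm; adequate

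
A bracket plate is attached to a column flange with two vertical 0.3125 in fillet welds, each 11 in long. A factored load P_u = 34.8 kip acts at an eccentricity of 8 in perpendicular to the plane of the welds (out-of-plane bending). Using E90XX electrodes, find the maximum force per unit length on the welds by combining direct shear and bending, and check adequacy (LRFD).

E90XX → F_EXX = 90 ksi.
L_w = 2 × 11 = 22 in; section modulus (unit throat) S = 2 × L²/6 = 40.33 in².
Direct shear f_v = P/L_w = 34.8/22 = 1.582 kip/in.
Moment M = P × e = 34.8 × 8 = 278.4 kip·in; bending f_b = M/S = 6.902 kip/in.
f_max = √(f_v² + f_b²) = √(1.582² + 6.902²) = 7.081 kip/in.
φr_n = 0.75 × 0.6 × 90 × (0.707 × 0.3125) = 8.948 kip/in → adequate.

f_max ≈ 7.08 kip/in; adequate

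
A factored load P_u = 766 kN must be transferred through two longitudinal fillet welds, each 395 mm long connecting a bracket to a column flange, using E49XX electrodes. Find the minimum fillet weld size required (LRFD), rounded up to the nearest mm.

E49XX → F_EXX = 490 MPa.
Total weld length L = 790 mm.
Required throat t_e = P_u / (φ × 0.6 F_EXX × L) = 766 / (0.75 × 0.6 × 490 × 790 × 10⁻³) = 4.397 mm.
Required leg w = t_e / 0.707 = 6.22 mm → use 7 mm.

w = 7 mm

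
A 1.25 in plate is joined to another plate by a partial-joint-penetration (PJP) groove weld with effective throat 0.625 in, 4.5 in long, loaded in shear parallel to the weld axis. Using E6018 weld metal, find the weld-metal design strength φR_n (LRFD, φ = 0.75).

E60XX → F_EXX = 60 ksi.
Effective throat (given) t_e = 0.625 in.
A_we = 0.625 × 4.5 = 2.812 in².
F_nw = 0.6 F_EXX = 36 ksi.
φR_n = 0.75 × 36 × 2.812 = 75.94 kips.

φR_n ≈ 75.9 kips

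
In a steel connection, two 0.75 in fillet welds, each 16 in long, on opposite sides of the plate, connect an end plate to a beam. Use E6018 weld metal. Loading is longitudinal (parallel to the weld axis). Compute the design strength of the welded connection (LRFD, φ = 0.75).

φR_n ≈ 458 kip

E60XX → F_EXX = 60 ksi.
Effective throat t_e = 0.707 × 0.75 = 0.5302 in.
Total length L = 32 in; A_we = 0.5302 × 32 = 16.97 in².
F_nw = 0.6 F_EXX = 0.6 × 60 = 36 ksi.
φR_n = 0.75 × 36 × 16.97 = 458.1 kip.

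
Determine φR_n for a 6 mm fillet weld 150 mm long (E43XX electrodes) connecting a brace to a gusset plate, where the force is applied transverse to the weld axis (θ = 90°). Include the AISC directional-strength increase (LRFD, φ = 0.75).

E43XX → F_EXX = 430 MPa.
t_e = 0.707 × 6 = 4.242 mm; A_we = 4.242 × 150 = 636.3 mm².
Directional factor: 1.0 + 0.5 sin^1.5(90°) = 1.5.
F_nw = 0.6 × 430 × 1.5 = 387 MPa.
φR_n = 0.75 × 387 × 636.3 × 10⁻³ = 184.7 kN.

φR_n ≈ 185 kN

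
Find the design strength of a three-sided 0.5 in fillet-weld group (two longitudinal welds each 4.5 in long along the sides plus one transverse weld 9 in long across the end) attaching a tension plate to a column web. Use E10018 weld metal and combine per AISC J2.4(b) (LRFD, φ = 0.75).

φR_n ≈ 336 kip

E100XX → F_EXX = 100 ksi.
t_e = 0.707 × 0.5 = 0.3535 in.
R_nwl = 0.6 × 100 × 0.3535 × 9 = 190.9 kip (longitudinal, 2 welds).
R_nwt = 0.6 × 100 × 0.3535 × 9 = 190.9 kip (transverse, base value).
(i) R_nwl + R_nwt = 381.8 kip; (ii) 0.85 R_nwl + 1.5 R_nwt = 448.6 kip.
R_n = max = 448.6 kip [governs: (ii)]; φR_n = 336.4 kip.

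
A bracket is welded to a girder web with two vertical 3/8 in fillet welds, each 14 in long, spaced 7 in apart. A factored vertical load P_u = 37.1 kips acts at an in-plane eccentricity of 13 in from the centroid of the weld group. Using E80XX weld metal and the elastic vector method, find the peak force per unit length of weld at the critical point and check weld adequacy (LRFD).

E80XX → F_EXX = 80 ksi.
Total weld length L_w = 28 in. Treat welds as unit-width lines.
Polar moment about centroid: J = 2[d³/12 + d(b/2)²] = 2[14³/12 + 14×3.5²] = 800.3 in³.
Direct shear f_v = P/L_w = 37.1 / 28 = 1.325 kip/in (vertical).
Torsion M = P·e = 37.1 × 13 = 482.3 kip·in.
Critical point at (x, y) = (3.5, 7) from centroid. f_tx = M·y/J = 4.218 kip/in; f_ty = M·x/J = 2.109 kip/in.
Resultant f_max = √[f_tx² + (f_v + f_ty)²] = √[4.218² + (1.325 + 2.109)²] = 5.44 kip/in.
Capacity per unit length: φr_n = 0.75 × 0.6 × 80 × (0.707 × 0.375) = 9.544 kip/in.
5.44 ≤ 9.544 → adequate.

f_max ≈ 5.44 kip/in; adequate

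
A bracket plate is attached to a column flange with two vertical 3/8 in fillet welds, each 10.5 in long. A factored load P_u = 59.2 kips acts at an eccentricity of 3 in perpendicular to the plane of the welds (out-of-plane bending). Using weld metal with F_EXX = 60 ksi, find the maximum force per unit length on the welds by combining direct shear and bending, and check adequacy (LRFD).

f_max ≈ 5.59 kip/in; adequate

L_w = 2 × 10.5 = 21 in; section modulus (unit throat) S = 2 × L²/6 = 36.75 in².
Direct shear f_v = P/L_w = 59.2/21 = 2.819 kip/in.
Moment M = P × e = 59.2 × 3 = 177.6 kip·in; bending f_b = M/S = 4.833 kip/in.
f_max = √(f_v² + f_b²) = √(2.819² + 4.833²) = 5.595 kip/in.
φr_n = 0.75 × 0.6 × 60 × (0.707 × 0.375) = 7.158 kip/in → adequate.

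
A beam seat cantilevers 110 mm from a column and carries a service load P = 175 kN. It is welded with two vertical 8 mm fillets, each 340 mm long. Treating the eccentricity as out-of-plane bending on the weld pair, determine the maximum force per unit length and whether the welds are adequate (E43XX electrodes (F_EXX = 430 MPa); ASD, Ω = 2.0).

L_w = 2 × 340 = 680 mm; section modulus (unit throat) S = 2 × L²/6 = 38530 mm².
Direct shear f_v = P/L_w = 175×10³/680 = 257.4 N/mm.
Moment M = P × e = 175×10³ × 110 = 19250000 N·mm; bending f_b = M/S = 499.6 N/mm.
f_max = √(f_v² + f_b²) = √(257.4² + 499.6²) = 562 N/mm.
r_n/Ω = (1/2.0) × 0.6 × 430 × (0.707 × 8) = 729.6 N/mm → adequate.

f_max ≈ 562 N/mm; adequate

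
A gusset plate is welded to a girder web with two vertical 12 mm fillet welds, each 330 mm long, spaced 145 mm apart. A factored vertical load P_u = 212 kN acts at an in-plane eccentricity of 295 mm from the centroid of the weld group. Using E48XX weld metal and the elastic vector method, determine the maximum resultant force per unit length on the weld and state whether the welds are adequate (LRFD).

E48XX → F_EXX = 480 MPa.
Total weld length L_w = 660 mm. Treat welds as unit-width lines.
Polar moment about centroid: J = 2[d³/12 + d(b/2)²] = 2[330³/12 + 330×72.5²] = 9459000 mm³.
Direct shear f_v = P/L_w = 212×10³ / 660 = 321.2 N/mm (vertical).
Torsion M = P·e = 212×10³ × 295 = 62540000 N·mm.
Critical point at (x, y) = (72.5, 165) from centroid. f_tx = M·y/J = 1091 N/mm; f_ty = M·x/J = 479.4 N/mm.
Resultant f_max = √[f_tx² + (f_v + f_ty)²] = √[1091² + (321.2 + 479.4)²] = 1353 N/mm.
Capacity per unit length: φr_n = 0.75 × 0.6 × 480 × (0.707 × 12) = 1833 N/mm.
1353 ≤ 1833 → adequate.

f_max ≈ 1350 N/mm; adequate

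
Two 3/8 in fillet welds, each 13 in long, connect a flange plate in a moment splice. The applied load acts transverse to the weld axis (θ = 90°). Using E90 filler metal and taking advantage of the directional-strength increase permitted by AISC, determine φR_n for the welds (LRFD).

E90XX → F_EXX = 90 ksi.
t_e = 0.707 × 0.375 = 0.2651 in; A_we = 0.2651 × 26 = 6.893 in².
Directional factor: 1.0 + 0.5 sin^1.5(90°) = 1.5.
F_nw = 0.6 × 90 × 1.5 = 81 ksi.
φR_n = 0.75 × 81 × 6.893 = 418.8 kip.

φR_n ≈ 419 kip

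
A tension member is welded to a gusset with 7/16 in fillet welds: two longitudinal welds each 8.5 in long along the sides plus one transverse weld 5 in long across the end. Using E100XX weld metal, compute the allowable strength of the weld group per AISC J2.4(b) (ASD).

R_n/Ω ≈ 204 kips

E100XX → F_EXX = 100 ksi.
t_e = 0.707 × 0.4375 = 0.3093 in.
R_nwl = 0.6 × 100 × 0.3093 × 17 = 315.5 kips (longitudinal, 2 welds).
R_nwt = 0.6 × 100 × 0.3093 × 5 = 92.79 kips (transverse, base value).
(i) R_nwl + R_nwt = 408.3 kips; (ii) 0.85 R_nwl + 1.5 R_nwt = 407.4 kips.
R_n = max = 408.3 kips [governs: (i)]; R_n/Ω = 204.1 kips.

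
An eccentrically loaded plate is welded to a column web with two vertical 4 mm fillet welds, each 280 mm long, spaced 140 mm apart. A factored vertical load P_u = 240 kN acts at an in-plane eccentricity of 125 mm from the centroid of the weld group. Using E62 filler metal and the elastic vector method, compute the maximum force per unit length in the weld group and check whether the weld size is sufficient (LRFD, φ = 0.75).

E62XX → F_EXX = 620 MPa.
Total weld length L_w = 560 mm. Treat welds as unit-width lines.
Polar moment about centroid: J = 2[d³/12 + d(b/2)²] = 2[280³/12 + 280×70²] = 6403000 mm³.
Direct shear f_v = P/L_w = 240×10³ / 560 = 428.6 N/mm (vertical).
Torsion M = P·e = 240×10³ × 125 = 30000000 N·mm.
Critical point at (x, y) = (70, 140) from centroid. f_tx = M·y/J = 656 N/mm; f_ty = M·x/J = 328 N/mm.
Resultant f_max = √[f_tx² + (f_v + f_ty)²] = √[656² + (428.6 + 328)²] = 1001 N/mm.
Capacity per unit length: φr_n = 0.75 × 0.6 × 620 × (0.707 × 4) = 789 N/mm.
1001 > 789 → NOT adequate.

f_max ≈ 1000 N/mm; NOT adequate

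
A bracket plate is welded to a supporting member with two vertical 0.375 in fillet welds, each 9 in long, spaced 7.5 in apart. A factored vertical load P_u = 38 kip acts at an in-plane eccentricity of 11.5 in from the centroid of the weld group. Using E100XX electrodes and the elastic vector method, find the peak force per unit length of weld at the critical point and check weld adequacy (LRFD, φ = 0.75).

f_max ≈ 8.34 kip/in; adequate

E100XX → F_EXX = 100 ksi.
Total weld length L_w = 18 in. Treat welds as unit-width lines.
Polar moment about centroid: J = 2[d³/12 + d(b/2)²] = 2[9³/12 + 9×3.75²] = 374.6 in³.
Direct shear f_v = P/L_w = 38 / 18 = 2.111 kip/in (vertical).
Torsion M = P·e = 38 × 11.5 = 437 kip·in.
Critical point at (x, y) = (3.75, 4.5) from centroid. f_tx = M·y/J = 5.249 kip/in; f_ty = M·x/J = 4.374 kip/in.
Resultant f_max = √[f_tx² + (f_v + f_ty)²] = √[5.249² + (2.111 + 4.374)²] = 8.344 kip/in.
Capacity per unit length: φr_n = 0.75 × 0.6 × 100 × (0.707 × 0.375) = 11.93 kip/in.
8.344 ≤ 11.93 → adequate.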